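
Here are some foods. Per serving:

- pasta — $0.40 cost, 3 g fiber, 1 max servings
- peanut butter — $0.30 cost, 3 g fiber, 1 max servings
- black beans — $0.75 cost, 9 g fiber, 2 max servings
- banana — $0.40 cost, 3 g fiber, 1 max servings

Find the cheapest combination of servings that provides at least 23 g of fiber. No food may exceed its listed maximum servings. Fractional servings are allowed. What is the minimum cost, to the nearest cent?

Cost per g of fiber: black beans $0.0833, peanut butter $0.1000, pasta $0.1333, banana $0.1333.
Take 2 servings of black beans: +18.0 g fiber for $1.50 (total $1.50, still need 5.0 g).
Take 1 serving of peanut butter: +3.0 g fiber for $0.30 (total $1.80, still need 2.0 g).
Take 0.6667 servings of pasta: +2.0 g fiber for $0.27 (total $2.07, still need 0.0 g).
Greedy by cheapest-per-g is optimal for a single linear constraint, so the minimum cost is $2.07.

$2.07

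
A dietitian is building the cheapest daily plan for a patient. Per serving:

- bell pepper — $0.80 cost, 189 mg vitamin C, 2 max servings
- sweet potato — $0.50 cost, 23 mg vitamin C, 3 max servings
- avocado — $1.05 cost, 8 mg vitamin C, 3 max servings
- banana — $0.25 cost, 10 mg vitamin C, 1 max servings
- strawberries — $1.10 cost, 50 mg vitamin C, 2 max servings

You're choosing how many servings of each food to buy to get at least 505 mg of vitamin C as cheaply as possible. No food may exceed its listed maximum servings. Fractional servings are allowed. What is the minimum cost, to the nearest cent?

Cost per mg of vitamin C: bell pepper $0.0042, sweet potato $0.0217, strawberries $0.0220, banana $0.0250, avocado $0.1313.
Take 2 servings of bell pepper: +378.0 mg vitamin C for $1.60 (total $1.60, still need 127.0 mg).
Take 3 servings of sweet potato: +69.0 mg vitamin C for $1.50 (total $3.10, still need 58.0 mg).
Take 1.16 servings of strawberries: +58.0 mg vitamin C for $1.28 (total $4.38, still need 0.0 mg).
Greedy by cheapest-per-mg is optimal for a single linear constraint, so the minimum cost is $4.38.

$4.38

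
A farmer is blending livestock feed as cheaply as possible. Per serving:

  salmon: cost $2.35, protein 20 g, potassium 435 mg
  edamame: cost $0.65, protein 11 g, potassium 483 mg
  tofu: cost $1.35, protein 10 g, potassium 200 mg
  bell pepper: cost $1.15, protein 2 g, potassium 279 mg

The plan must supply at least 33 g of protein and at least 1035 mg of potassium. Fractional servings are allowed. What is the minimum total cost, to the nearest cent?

For a min-cost LP with two ≥-constraints, a basic feasible solution has at most two positive variables.
salmon only: max(33/20, 1035/435) = 2.379 servings → $5.59.
edamame only: max(33/11, 1035/483) = 3 servings → $1.95.
tofu only: max(33/10, 1035/200) = 5.175 servings → $6.99.
bell pepper only: max(33/2, 1035/279) = 16.5 servings → $18.98.
salmon + edamame with both tight: 0.9342 servings and 1.302 servings → $3.04.
salmon + tofu: intersection lies outside the first quadrant.
salmon + bell pepper with both tight: 1.515 servings and 1.347 servings → $5.11.
edamame + tofu with both tight: 1.426 servings and 1.732 servings → $3.26.
edamame + bell pepper: intersection lies outside the first quadrant.
tofu + bell pepper with both tight: 2.986 servings and 1.569 servings → $5.84.
Cheapest feasible corner: $1.95.

$1.95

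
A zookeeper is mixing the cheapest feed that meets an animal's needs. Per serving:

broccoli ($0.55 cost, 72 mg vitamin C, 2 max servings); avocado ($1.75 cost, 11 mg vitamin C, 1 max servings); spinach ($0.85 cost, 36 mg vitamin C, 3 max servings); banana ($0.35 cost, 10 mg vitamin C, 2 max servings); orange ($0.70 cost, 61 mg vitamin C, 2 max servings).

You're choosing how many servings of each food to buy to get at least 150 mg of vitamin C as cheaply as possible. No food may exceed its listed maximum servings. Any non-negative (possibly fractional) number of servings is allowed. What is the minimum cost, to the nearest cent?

Cost per mg of vitamin C: broccoli $0.0076, orange $0.0115, spinach $0.0236, banana $0.0350, avocado $0.1591.
Take 2 servings of broccoli: +144.0 mg vitamin C for $1.10 (total $1.10, still need 6.0 mg).
Take 0.09836 servings of orange: +6.0 mg vitamin C for $0.07 (total $1.17, still need 0.0 mg).
Filling from the cheapest source first is optimal under one linear minimum: $1.17.

$1.17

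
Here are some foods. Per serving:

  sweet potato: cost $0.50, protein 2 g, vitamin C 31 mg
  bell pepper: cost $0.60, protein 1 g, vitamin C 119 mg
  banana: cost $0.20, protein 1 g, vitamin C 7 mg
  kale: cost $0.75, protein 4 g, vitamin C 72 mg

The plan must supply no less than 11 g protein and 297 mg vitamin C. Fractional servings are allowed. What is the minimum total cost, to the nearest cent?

An LP optimum is at a vertex; with two nutrient constraints at most two foods are used. Check each candidate.
sweet potato only: max(11/2, 297/31) = 9.581 servings → $4.79.
bell pepper only: max(11/1, 297/119) = 11 servings → $6.60.
banana only: max(11/1, 297/7) = 42.43 servings → $8.49.
kale only: max(11/4, 297/72) = 4.125 servings → $3.09.
sweet potato + bell pepper with both tight: 4.889 servings and 1.222 servings → $3.18.
sweet potato + banana with both targets exact would need a negative amount; discard.
sweet potato + kale with both targets exact would need a negative amount; discard.
bell pepper + banana with both tight: 1.964 servings and 9.036 servings → $2.99.
bell pepper + kale with both tight: 0.9802 servings and 2.505 servings → $2.47.
banana + kale: intersection lies outside the first quadrant.
So the least-cost plan costs $2.47.

$2.47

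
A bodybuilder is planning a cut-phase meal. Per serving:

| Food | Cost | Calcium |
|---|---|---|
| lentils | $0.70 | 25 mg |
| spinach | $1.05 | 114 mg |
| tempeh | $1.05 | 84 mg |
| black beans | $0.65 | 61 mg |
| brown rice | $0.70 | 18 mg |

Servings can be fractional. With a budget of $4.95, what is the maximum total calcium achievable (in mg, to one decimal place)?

Calcium per dollar: spinach 108.6, black beans 93.85, tempeh 80, lentils 35.71, brown rice 25.71.
With no serving limits, spend the whole cost allowance on spinach: $4.95 / $1.05 × 114 mg = 537.4 mg.

537.4 mg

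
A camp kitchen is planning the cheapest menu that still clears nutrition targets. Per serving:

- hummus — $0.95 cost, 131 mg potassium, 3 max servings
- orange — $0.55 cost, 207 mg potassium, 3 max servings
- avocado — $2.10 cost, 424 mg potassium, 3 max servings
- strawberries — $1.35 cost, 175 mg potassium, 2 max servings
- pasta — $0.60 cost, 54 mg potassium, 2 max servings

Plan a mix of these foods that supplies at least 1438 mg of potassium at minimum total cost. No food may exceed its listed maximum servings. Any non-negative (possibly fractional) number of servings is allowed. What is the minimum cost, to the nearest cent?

$5.70

Cost per mg of potassium: orange $0.0027, avocado $0.0050, hummus $0.0073, strawberries $0.0077, pasta $0.0111.
Take 3 servings of orange: +621.0 mg potassium for $1.65 (total $1.65, still need 817.0 mg).
Take 1.927 servings of avocado: +817.0 mg potassium for $4.05 (total $5.70, still need 0.0 mg).
Greedy by cheapest-per-mg is optimal for a single linear constraint, so the minimum cost is $5.70.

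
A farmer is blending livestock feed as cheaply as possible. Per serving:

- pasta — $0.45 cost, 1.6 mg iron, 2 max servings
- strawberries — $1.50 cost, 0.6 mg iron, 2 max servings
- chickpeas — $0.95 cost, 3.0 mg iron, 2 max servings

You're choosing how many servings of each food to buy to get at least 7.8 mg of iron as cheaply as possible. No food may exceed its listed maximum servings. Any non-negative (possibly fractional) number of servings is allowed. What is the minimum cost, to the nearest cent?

$2.36

Cost per mg of iron: pasta $0.2812, chickpeas $0.3167, strawberries $2.5000.
Take 2 servings of pasta: +3.2 mg iron for $0.90 (total $0.90, still need 4.6 mg).
Take 1.533 servings of chickpeas: +4.6 mg iron for $1.46 (total $2.36, still need 0.0 mg).
Filling from the cheapest source first is optimal under one linear minimum: $2.36.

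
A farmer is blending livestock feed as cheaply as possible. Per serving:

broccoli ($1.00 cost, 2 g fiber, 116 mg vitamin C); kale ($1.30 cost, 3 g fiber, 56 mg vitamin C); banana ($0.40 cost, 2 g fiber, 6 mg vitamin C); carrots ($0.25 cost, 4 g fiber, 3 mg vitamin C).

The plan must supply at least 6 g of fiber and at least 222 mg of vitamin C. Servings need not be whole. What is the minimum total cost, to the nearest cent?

With two linear requirements the optimum uses one or two foods; enumerate the corners.
broccoli only: max(6/2, 222/116) = 3 servings → $3.00.
kale only: max(6/3, 222/56) = 3.964 servings → $5.15.
banana only: max(6/2, 222/6) = 37 servings → $14.80.
carrots only: max(6/4, 222/3) = 74 servings → $18.50.
broccoli + kale with both tight: 1.398 servings and 1.068 servings → $2.79.
broccoli + banana with both tight: 1.855 servings and 1.145 servings → $2.31.
broccoli + carrots with both tight: 1.9 servings and 0.5502 servings → $2.04.
kale + banana with both targets exact would need a negative amount; discard.
kale + carrots: the both-tight solution has a negative serving — not a feasible corner.
banana + carrots with both targets exact would need a negative amount; discard.
So the least-cost plan costs $2.04.

$2.04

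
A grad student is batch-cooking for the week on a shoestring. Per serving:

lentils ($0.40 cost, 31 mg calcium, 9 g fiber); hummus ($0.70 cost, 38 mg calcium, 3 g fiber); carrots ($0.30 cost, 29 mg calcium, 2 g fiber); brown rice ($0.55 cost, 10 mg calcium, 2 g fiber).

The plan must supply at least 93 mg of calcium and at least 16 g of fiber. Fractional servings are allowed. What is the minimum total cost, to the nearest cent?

lentils only: max(93/31, 16/9) = 3 servings → $1.20.
hummus only: max(93/38, 16/3) = 5.333 servings → $3.73.
carrots only: max(93/29, 16/2) = 8 servings → $2.40.
brown rice only: max(93/10, 16/2) = 9.3 servings → $5.12.
lentils + hummus with both tight: 1.321 servings and 1.369 servings → $1.49.
lentils + carrots with both tight: 1.397 servings and 1.714 servings → $1.07.
lentils + brown rice: intersection lies outside the first quadrant.
hummus + carrots: the both-tight solution has a negative serving — not a feasible corner.
hummus + brown rice with both tight: 0.5652 servings and 7.152 servings → $4.33.
carrots + brown rice with both tight: 0.6842 servings and 7.316 servings → $4.23.
Cheapest feasible corner: $1.07.

$1.07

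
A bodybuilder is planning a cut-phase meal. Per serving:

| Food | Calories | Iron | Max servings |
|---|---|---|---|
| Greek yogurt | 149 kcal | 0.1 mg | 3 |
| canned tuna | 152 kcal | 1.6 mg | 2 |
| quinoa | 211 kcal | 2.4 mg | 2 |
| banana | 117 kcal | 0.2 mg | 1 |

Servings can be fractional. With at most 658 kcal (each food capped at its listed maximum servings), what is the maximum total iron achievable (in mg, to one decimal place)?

7.3 mg

Iron per kcal: quinoa 0.01137, canned tuna 0.01053, banana 0.001709, Greek yogurt 0.0006711.
Take 2 servings of quinoa: uses 422 kcal, +4.8 mg iron (running total 4.8 mg).
Take 1.553 servings of canned tuna: uses 236 kcal, +2.5 mg iron (running total 7.3 mg).
Filling greedily by iron-per-kcal is optimal for one linear limit, giving 7.3 mg.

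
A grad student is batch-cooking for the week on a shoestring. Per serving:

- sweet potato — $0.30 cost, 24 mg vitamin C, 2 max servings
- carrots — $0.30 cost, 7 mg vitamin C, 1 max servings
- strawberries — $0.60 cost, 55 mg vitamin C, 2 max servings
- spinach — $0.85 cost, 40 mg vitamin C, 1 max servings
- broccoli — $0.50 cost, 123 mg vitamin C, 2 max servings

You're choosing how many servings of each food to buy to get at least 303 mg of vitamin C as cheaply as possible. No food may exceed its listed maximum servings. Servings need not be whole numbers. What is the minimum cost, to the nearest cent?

Cost per mg of vitamin C: broccoli $0.0041, strawberries $0.0109, sweet potato $0.0125, spinach $0.0213, carrots $0.0429.
Take 2 servings of broccoli: +246.0 mg vitamin C for $1.00 (total $1.00, still need 57.0 mg).
Take 1.036 servings of strawberries: +57.0 mg vitamin C for $0.62 (total $1.62, still need 0.0 mg).
Greedy by cheapest-per-mg is optimal for a single linear constraint, so the minimum cost is $1.62.

$1.62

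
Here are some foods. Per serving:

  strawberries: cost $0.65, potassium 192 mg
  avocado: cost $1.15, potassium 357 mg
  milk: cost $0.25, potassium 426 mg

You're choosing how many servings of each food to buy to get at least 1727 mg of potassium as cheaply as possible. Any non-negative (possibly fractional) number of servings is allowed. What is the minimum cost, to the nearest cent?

$1.01

Cost per mg of potassium: milk $0.0006, avocado $0.0032, strawberries $0.0034.
With no serving limits, use only milk: 1727 mg / 426 mg = 4.054 servings × $0.25 = $1.01.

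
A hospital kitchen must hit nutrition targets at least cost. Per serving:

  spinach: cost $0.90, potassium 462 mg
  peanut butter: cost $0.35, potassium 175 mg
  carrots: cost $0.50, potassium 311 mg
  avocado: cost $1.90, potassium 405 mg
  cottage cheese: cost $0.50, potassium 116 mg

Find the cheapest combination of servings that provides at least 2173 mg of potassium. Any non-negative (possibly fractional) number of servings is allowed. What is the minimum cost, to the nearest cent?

$3.49

Cost per mg of potassium: carrots $0.0016, spinach $0.0019, peanut butter $0.0020, cottage cheese $0.0043, avocado $0.0047.
With no serving limits, use only carrots: 2173 mg / 311 mg = 6.987 servings × $0.50 = $3.49.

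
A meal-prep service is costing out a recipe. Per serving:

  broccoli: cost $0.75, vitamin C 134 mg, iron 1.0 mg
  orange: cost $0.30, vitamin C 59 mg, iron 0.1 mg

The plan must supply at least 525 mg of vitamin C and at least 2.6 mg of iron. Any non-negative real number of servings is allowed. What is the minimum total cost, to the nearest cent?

$2.82

broccoli only: max(525/134, 2.6/1.0) = 3.918 servings → $2.94.
orange only: max(525/59, 2.6/0.1) = 26 servings → $7.80.
broccoli + orange with both tight: 2.213 servings and 3.873 servings → $2.82.
Cheapest feasible corner: $2.82.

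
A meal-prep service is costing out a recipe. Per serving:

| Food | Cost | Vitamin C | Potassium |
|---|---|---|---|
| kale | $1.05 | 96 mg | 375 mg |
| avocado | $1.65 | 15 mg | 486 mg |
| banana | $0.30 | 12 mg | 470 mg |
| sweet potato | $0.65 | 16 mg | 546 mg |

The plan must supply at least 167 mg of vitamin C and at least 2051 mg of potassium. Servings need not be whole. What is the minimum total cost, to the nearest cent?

Compare the cost at each extreme point of the feasible region.
kale only: max(167/96, 2051/375) = 5.469 servings → $5.74.
avocado only: max(167/15, 2051/486) = 11.13 servings → $18.37.
banana only: max(167/12, 2051/470) = 13.92 servings → $4.17.
sweet potato only: max(167/16, 2051/546) = 10.44 servings → $6.78.
kale + avocado with both tight: 1.228 servings and 3.272 servings → $6.69.
kale + banana with both tight: 1.326 servings and 3.306 servings → $2.38.
kale + sweet potato with both tight: 1.257 servings and 2.893 servings → $3.20.
avocado + banana: intersection lies outside the first quadrant.
avocado + sweet potato with both targets exact would need a negative amount; discard.
banana + sweet potato: intersection lies outside the first quadrant.
So the least-cost plan costs $2.38.

$2.38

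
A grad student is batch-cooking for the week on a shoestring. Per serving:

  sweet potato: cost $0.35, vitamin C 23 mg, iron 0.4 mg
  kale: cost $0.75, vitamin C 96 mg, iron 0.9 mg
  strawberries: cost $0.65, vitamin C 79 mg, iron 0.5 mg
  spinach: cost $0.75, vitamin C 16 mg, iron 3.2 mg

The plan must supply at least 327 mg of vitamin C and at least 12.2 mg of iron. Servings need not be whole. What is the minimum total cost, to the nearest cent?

This is a tiny linear program; its minimum lies at a vertex of the feasible set. List the vertices and price them.
sweet potato only: max(327/23, 12.2/0.4) = 30.5 servings → $10.68.
kale only: max(327/96, 12.2/0.9) = 13.56 servings → $10.17.
strawberries only: max(327/79, 12.2/0.5) = 24.4 servings → $15.86.
spinach only: max(327/16, 12.2/3.2) = 20.44 servings → $15.33.
sweet potato + kale: intersection lies outside the first quadrant.
sweet potato + strawberries: intersection lies outside the first quadrant.
sweet potato + spinach with both tight: 12.67 servings and 2.229 servings → $6.11.
kale + strawberries: intersection lies outside the first quadrant.
kale + spinach with both tight: 2.907 servings and 2.995 servings → $4.43.
strawberries + spinach with both tight: 3.477 servings and 3.269 servings → $4.71.
The minimum over all feasible corners is $4.43.

$4.43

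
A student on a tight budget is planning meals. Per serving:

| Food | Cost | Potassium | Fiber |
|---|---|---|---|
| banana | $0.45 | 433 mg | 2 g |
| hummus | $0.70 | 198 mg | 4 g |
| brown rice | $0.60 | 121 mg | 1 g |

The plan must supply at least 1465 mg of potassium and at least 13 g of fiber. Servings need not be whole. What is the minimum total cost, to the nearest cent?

$2.52

banana only: max(1465/433, 13/2) = 6.5 servings → $2.92.
hummus only: max(1465/198, 13/4) = 7.399 servings → $5.18.
brown rice only: max(1465/121, 13/1) = 13 servings → $7.80.
banana + hummus with both tight: 2.46 servings and 2.02 servings → $2.52.
banana + brown rice with both targets exact would need a negative amount; discard.
hummus + brown rice with both tight: 0.3776 servings and 11.49 servings → $7.16.
Cheapest feasible corner: $2.52.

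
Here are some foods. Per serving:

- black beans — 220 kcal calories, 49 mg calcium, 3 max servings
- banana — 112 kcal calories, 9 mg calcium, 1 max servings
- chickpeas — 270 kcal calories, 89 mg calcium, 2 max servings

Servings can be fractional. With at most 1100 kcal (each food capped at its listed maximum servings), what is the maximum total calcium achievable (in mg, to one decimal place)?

Calcium per kcal: chickpeas 0.3296, black beans 0.2227, banana 0.08036.
Take 2 servings of chickpeas: uses 540 kcal, +178.0 mg calcium (running total 178.0 mg).
Take 2.545 servings of black beans: uses 560 kcal, +124.7 mg calcium (running total 302.7 mg).
Greedy by best ratio exhausts the calories allowance optimally: 302.7 mg.

302.7 mg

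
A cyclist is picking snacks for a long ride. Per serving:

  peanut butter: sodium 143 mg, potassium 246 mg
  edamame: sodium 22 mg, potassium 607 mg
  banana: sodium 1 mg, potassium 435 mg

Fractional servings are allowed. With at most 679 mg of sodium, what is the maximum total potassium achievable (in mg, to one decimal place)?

295365.0 mg

Potassium per mg sodium: banana 435, edamame 27.59, peanut butter 1.72.
With no serving limits, spend the whole sodium allowance on banana: 679 mg / 1 mg × 435 mg = 295365.0 mg.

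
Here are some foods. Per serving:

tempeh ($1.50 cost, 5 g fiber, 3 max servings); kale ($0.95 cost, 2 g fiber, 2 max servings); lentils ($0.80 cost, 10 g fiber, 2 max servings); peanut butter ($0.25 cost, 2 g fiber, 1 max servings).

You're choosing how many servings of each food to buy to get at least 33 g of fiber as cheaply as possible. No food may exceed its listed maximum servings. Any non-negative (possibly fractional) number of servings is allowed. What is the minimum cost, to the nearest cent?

Cost per g of fiber: lentils $0.0800, peanut butter $0.1250, tempeh $0.3000, kale $0.4750.
Take 2 servings of lentils: +20.0 g fiber for $1.60 (total $1.60, still need 13.0 g).
Take 1 serving of peanut butter: +2.0 g fiber for $0.25 (total $1.85, still need 11.0 g).
Take 2.2 servings of tempeh: +11.0 g fiber for $3.30 (total $5.15, still need 0.0 g).
Filling from the cheapest source first is optimal under one linear minimum: $5.15.

$5.15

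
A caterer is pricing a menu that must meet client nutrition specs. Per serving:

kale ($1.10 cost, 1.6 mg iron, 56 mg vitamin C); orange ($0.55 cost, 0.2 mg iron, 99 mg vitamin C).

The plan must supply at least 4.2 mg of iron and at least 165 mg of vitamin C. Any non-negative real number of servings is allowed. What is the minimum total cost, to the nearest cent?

Two binding constraints pin down two serving amounts, so the optimal mix uses at most two foods. The candidates are each food alone (scaled to the tighter of iron/vitamin C) and each pair with both constraints tight.
kale only: max(4.2/1.6, 165/56) = 2.946 servings → $3.24.
orange only: max(4.2/0.2, 165/99) = 21 servings → $11.55.
kale + orange with both tight: 2.601 servings and 0.1957 servings → $2.97.
So the least-cost plan costs $2.97.

$2.97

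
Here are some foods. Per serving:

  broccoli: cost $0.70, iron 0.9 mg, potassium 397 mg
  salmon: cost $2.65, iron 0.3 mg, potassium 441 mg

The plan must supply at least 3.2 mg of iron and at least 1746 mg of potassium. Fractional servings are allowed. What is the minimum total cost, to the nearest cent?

An LP optimum is at a vertex; with two nutrient constraints at most two foods are used. Check each candidate.
broccoli only: max(3.2/0.9, 1746/397) = 4.398 servings → $3.08.
salmon only: max(3.2/0.3, 1746/441) = 10.67 servings → $28.27.
broccoli + salmon with both tight: 3.194 servings and 1.084 servings → $5.11.
The minimum over all feasible corners is $3.08.

$3.08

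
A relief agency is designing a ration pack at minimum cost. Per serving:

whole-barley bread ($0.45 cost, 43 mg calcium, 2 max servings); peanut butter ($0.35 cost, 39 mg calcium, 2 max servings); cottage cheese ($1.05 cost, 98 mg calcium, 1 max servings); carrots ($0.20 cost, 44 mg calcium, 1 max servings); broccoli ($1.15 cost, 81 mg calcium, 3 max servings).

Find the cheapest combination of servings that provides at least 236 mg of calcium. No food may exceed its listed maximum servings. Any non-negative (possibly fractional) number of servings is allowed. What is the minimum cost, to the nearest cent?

Cost per mg of calcium: carrots $0.0045, peanut butter $0.0090, whole-barley bread $0.0105, cottage cheese $0.0107, broccoli $0.0142.
Take 1 serving of carrots: +44.0 mg calcium for $0.20 (total $0.20, still need 192.0 mg).
Take 2 servings of peanut butter: +78.0 mg calcium for $0.70 (total $0.90, still need 114.0 mg).
Take 2 servings of whole-barley bread: +86.0 mg calcium for $0.90 (total $1.80, still need 28.0 mg).
Take 0.2857 servings of cottage cheese: +28.0 mg calcium for $0.30 (total $2.10, still need 0.0 mg).
Filling from the cheapest source first is optimal under one linear minimum: $2.10.

$2.10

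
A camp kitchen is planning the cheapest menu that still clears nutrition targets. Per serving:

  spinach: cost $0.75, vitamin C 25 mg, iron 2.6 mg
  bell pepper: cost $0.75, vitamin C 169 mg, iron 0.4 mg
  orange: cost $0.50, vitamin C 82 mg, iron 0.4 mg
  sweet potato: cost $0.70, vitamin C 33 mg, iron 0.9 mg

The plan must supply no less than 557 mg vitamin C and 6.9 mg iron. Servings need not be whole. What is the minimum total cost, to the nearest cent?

$3.88

Minimising a linear cost over {vitamin C ≥ 557, iron ≥ 6.9, servings ≥ 0} — the optimum is at a vertex, using one or two foods.
spinach only: max(557/25, 6.9/2.6) = 22.28 servings → $16.71.
bell pepper only: max(557/169, 6.9/0.4) = 17.25 servings → $12.94.
orange only: max(557/82, 6.9/0.4) = 17.25 servings → $8.62.
sweet potato only: max(557/33, 6.9/0.9) = 16.88 servings → $11.82.
spinach + bell pepper with both tight: 2.197 servings and 2.971 servings → $3.88.
spinach + orange with both tight: 1.688 servings and 6.278 servings → $4.41.
spinach + sweet potato: intersection lies outside the first quadrant.
bell pepper + orange: intersection lies outside the first quadrant.
bell pepper + sweet potato with both tight: 1.97 servings and 6.791 servings → $6.23.
orange + sweet potato with both tight: 4.515 servings and 5.66 servings → $6.22.
Cheapest feasible corner: $3.88.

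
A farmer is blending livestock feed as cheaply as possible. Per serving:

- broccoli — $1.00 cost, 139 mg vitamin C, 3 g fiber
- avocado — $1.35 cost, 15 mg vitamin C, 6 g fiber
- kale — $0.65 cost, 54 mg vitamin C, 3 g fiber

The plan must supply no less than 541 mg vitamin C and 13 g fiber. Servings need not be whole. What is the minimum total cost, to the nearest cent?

$4.08

With two linear requirements the optimum uses one or two foods; enumerate the corners.
broccoli only: max(541/139, 13/3) = 4.333 servings → $4.33.
avocado only: max(541/15, 13/6) = 36.07 servings → $48.69.
kale only: max(541/54, 13/3) = 10.02 servings → $6.51.
broccoli + avocado with both tight: 3.867 servings and 0.2332 servings → $4.18.
broccoli + kale with both tight: 3.612 servings and 0.7216 servings → $4.08.
avocado + kale: intersection lies outside the first quadrant.
The minimum over all feasible corners is $4.08.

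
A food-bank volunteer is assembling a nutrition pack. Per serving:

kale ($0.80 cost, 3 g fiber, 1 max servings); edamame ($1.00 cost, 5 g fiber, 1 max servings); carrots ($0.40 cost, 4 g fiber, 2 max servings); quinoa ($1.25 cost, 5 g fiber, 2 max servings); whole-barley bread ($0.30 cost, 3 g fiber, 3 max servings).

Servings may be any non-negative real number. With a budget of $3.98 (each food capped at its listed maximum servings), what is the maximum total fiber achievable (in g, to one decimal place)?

Fiber per dollar: carrots 10, whole-barley bread 10, edamame 5, quinoa 4, kale 3.75.
Take 2 servings of carrots: spends $0.80, +8.0 g fiber (running total 8.0 g).
Take 3 servings of whole-barley bread: spends $0.90, +9.0 g fiber (running total 17.0 g).
Take 1 serving of edamame: spends $1.00, +5.0 g fiber (running total 22.0 g).
Take 1.024 servings of quinoa: spends $1.28, +5.1 g fiber (running total 27.1 g).
Filling greedily by fiber-per-dollar is optimal for one linear limit, giving 27.1 g.

27.1 g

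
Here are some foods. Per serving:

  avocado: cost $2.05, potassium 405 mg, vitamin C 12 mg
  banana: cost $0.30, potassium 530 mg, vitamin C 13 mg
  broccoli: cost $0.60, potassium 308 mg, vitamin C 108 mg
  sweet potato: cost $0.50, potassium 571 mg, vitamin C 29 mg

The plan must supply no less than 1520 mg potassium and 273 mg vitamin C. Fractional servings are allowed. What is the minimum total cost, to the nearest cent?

For a min-cost LP with two ≥-constraints, a basic feasible solution has at most two positive variables.
avocado only: max(1520/405, 273/12) = 22.75 servings → $46.64.
banana only: max(1520/530, 273/13) = 21 servings → $6.30.
broccoli only: max(1520/308, 273/108) = 4.935 servings → $2.96.
sweet potato only: max(1520/571, 273/29) = 9.414 servings → $4.71.
avocado + banana with both targets exact would need a negative amount; discard.
avocado + broccoli with both tight: 2 servings and 2.306 servings → $5.48.
avocado + sweet potato with both targets exact would need a negative amount; discard.
banana + broccoli with both tight: 1.504 servings and 2.347 servings → $1.86.
banana + sweet potato: the both-tight solution has a negative serving — not a feasible corner.
broccoli + sweet potato with both tight: 2.12 servings and 1.518 servings → $2.03.
Cheapest feasible corner: $1.86.

$1.86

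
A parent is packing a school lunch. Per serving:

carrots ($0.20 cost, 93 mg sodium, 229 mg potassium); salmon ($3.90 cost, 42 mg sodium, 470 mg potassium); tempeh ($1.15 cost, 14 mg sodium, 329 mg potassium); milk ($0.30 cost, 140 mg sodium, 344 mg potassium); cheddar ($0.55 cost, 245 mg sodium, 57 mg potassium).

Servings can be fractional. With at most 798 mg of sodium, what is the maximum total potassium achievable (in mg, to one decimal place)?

18753.0 mg

Potassium per mg sodium: tempeh 23.5, salmon 11.19, carrots 2.462, milk 2.457, cheddar 0.2327.
With no serving limits, spend the whole sodium allowance on tempeh: 798 mg / 14 mg × 329 mg = 18753.0 mg.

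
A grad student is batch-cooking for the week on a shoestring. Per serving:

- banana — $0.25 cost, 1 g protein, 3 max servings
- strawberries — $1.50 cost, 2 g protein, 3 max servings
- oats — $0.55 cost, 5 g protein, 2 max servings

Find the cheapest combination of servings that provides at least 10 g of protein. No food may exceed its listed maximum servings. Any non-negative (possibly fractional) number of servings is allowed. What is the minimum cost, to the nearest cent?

Cost per g of protein: oats $0.1100, banana $0.2500, strawberries $0.7500.
Take 2 servings of oats: +10.0 g protein for $1.10 (total $1.10, still need 0.0 g).
Filling from the cheapest source first is optimal under one linear minimum: $1.10.

$1.10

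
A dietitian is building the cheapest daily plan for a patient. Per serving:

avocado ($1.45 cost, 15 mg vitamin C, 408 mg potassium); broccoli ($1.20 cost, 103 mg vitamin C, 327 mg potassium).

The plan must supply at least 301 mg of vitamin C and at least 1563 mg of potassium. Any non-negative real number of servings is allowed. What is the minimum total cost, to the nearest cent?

At the optimum either one food covers both requirements or two foods hit both targets exactly; no other combination can be cheaper.
avocado only: max(301/15, 1563/408) = 20.07 servings → $29.10.
broccoli only: max(301/103, 1563/327) = 4.78 servings → $5.74.
avocado + broccoli with both tight: 1.685 servings and 2.677 servings → $5.66.
Cheapest feasible corner: $5.66.

$5.66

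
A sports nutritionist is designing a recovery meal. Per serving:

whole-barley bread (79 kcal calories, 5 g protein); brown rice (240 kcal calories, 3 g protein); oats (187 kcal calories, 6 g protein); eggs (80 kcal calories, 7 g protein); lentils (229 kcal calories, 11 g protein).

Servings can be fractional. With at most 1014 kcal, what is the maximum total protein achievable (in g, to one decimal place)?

88.7 g

Protein per kcal: eggs 0.0875, whole-barley bread 0.06329, lentils 0.04803, oats 0.03209, brown rice 0.0125.
With no serving limits, spend the whole calories allowance on eggs: 1014 kcal / 80 kcal × 7 g = 88.7 g.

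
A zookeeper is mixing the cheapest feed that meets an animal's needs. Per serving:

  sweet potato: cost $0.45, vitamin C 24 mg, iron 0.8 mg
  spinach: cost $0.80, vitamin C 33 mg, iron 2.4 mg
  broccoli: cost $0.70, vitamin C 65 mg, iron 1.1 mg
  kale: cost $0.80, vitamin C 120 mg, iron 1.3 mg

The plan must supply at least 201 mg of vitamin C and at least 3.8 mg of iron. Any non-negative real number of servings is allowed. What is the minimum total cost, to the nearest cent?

$1.80

At the optimum either one food covers both requirements or two foods hit both targets exactly; no other combination can be cheaper.
sweet potato only: max(201/24, 3.8/0.8) = 8.375 servings → $3.77.
spinach only: max(201/33, 3.8/2.4) = 6.091 servings → $4.87.
broccoli only: max(201/65, 3.8/1.1) = 3.455 servings → $2.42.
kale only: max(201/120, 3.8/1.3) = 2.923 servings → $2.34.
sweet potato + spinach: the both-tight solution has a negative serving — not a feasible corner.
sweet potato + broccoli with both tight: 1.012 servings and 2.719 servings → $2.36.
sweet potato + kale with both tight: 3.005 servings and 1.074 servings → $2.21.
spinach + broccoli with both tight: 0.2164 servings and 2.982 servings → $2.26.
spinach + kale with both tight: 0.7944 servings and 1.457 servings → $1.80.
broccoli + kale with both targets exact would need a negative amount; discard.
The minimum over all feasible corners is $1.80.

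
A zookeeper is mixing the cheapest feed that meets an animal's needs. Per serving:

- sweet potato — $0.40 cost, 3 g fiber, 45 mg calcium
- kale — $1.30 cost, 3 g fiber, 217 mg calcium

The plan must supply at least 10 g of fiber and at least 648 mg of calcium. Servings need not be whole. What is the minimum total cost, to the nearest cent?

$3.94

At the optimum either one food covers both requirements or two foods hit both targets exactly; no other combination can be cheaper.
sweet potato only: max(10/3, 648/45) = 14.4 servings → $5.76.
kale only: max(10/3, 648/217) = 3.333 servings → $4.33.
sweet potato + kale with both tight: 0.438 servings and 2.895 servings → $3.94.
Cheapest feasible corner: $3.94.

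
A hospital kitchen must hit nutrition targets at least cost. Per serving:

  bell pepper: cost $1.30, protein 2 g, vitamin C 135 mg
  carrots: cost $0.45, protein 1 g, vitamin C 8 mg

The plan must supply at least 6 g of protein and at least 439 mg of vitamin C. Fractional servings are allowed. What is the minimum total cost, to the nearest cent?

The cheapest plan sits at a corner of the feasible region — with two constraints it uses at most two foods.
bell pepper only: max(6/2, 439/135) = 3.252 servings → $4.23.
carrots only: max(6/1, 439/8) = 54.88 servings → $24.69.
bell pepper + carrots: the both-tight solution has a negative serving — not a feasible corner.
The minimum over all feasible corners is $4.23.

$4.23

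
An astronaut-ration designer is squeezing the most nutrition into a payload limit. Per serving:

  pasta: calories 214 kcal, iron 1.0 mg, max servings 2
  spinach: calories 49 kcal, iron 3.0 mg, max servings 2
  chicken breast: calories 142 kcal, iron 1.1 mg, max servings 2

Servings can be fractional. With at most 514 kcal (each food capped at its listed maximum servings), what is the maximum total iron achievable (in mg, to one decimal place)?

8.8 mg

Iron per kcal: spinach 0.06122, chicken breast 0.007746, pasta 0.004673.
Take 2 servings of spinach: uses 98 kcal, +6.0 mg iron (running total 6.0 mg).
Take 2 servings of chicken breast: uses 284 kcal, +2.2 mg iron (running total 8.2 mg).
Take 0.6168 servings of pasta: uses 132 kcal, +0.6 mg iron (running total 8.8 mg).
Filling greedily by iron-per-kcal is optimal for one linear limit, giving 8.8 mg.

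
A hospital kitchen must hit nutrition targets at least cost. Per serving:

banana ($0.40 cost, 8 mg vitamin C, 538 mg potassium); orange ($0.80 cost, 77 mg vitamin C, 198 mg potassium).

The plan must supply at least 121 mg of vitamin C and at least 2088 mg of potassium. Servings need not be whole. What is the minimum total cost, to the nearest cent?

banana only: max(121/8, 2088/538) = 15.12 servings → $6.05.
orange only: max(121/77, 2088/198) = 10.55 servings → $8.44.
banana + orange with both tight: 3.434 servings and 1.215 servings → $2.35.
Cheapest feasible corner: $2.35.

$2.35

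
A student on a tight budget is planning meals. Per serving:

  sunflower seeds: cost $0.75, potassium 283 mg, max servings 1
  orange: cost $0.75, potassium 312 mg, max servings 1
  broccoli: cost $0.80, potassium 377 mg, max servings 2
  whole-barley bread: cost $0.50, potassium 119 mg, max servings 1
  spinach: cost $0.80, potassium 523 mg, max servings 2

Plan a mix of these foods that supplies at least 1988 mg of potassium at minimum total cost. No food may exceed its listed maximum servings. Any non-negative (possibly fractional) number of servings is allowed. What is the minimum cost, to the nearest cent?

Cost per mg of potassium: spinach $0.0015, broccoli $0.0021, orange $0.0024, sunflower seeds $0.0027, whole-barley bread $0.0042.
Take 2 servings of spinach: +1046.0 mg potassium for $1.60 (total $1.60, still need 942.0 mg).
Take 2 servings of broccoli: +754.0 mg potassium for $1.60 (total $3.20, still need 188.0 mg).
Take 0.6026 servings of orange: +188.0 mg potassium for $0.45 (total $3.65, still need 0.0 mg).
Greedy by cheapest-per-mg is optimal for a single linear constraint, so the minimum cost is $3.65.

$3.65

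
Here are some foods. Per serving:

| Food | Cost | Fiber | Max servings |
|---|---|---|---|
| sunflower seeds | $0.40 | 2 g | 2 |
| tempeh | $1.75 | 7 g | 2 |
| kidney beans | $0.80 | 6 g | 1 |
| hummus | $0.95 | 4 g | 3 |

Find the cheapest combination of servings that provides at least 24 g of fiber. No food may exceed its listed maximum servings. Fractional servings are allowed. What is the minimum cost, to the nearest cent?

Cost per g of fiber: kidney beans $0.1333, sunflower seeds $0.2000, hummus $0.2375, tempeh $0.2500.
Take 1 serving of kidney beans: +6.0 g fiber for $0.80 (total $0.80, still need 18.0 g).
Take 2 servings of sunflower seeds: +4.0 g fiber for $0.80 (total $1.60, still need 14.0 g).
Take 3 servings of hummus: +12.0 g fiber for $2.85 (total $4.45, still need 2.0 g).
Take 0.2857 servings of tempeh: +2.0 g fiber for $0.50 (total $4.95, still need 0.0 g).
Filling from the cheapest source first is optimal under one linear minimum: $4.95.

$4.95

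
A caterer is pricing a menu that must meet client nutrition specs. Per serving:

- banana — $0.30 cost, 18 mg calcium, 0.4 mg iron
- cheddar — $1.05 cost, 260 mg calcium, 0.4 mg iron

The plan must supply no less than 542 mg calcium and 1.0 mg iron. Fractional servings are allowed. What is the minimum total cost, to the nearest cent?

A basic optimal solution has at most two foods positive. Try each food alone and each pair with both targets met exactly.
banana only: max(542/18, 1.0/0.4) = 30.11 servings → $9.03.
cheddar only: max(542/260, 1.0/0.4) = 2.5 servings → $2.62.
banana + cheddar with both tight: 0.4463 servings and 2.054 servings → $2.29.
So the least-cost plan costs $2.29.

$2.29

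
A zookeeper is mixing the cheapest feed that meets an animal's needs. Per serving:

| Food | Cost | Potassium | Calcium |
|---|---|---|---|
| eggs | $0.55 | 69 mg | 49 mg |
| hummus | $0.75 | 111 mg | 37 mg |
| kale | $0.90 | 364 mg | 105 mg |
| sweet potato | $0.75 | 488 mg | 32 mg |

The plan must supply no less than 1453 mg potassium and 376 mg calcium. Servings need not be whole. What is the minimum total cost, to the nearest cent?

With two linear requirements the optimum uses one or two foods; enumerate the corners.
eggs only: max(1453/69, 376/49) = 21.06 servings → $11.58.
hummus only: max(1453/111, 376/37) = 13.09 servings → $9.82.
kale only: max(1453/364, 376/105) = 3.992 servings → $3.59.
sweet potato only: max(1453/488, 376/32) = 11.75 servings → $8.81.
eggs + hummus: the both-tight solution has a negative serving — not a feasible corner.
eggs + kale: intersection lies outside the first quadrant.
eggs + sweet potato with both tight: 6.312 servings and 2.085 servings → $5.04.
hummus + kale: intersection lies outside the first quadrant.
hummus + sweet potato with both tight: 9.445 servings and 0.8291 servings → $7.71.
kale + sweet potato with both tight: 3.46 servings and 0.3966 servings → $3.41.
Cheapest feasible corner: $3.41.

$3.41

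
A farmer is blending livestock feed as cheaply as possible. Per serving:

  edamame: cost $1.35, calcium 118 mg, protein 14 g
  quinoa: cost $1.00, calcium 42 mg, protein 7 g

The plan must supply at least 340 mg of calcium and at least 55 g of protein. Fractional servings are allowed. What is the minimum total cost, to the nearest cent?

$5.30

For a min-cost LP with two ≥-constraints, a basic feasible solution has at most two positive variables.
edamame only: max(340/118, 55/14) = 3.929 servings → $5.30.
quinoa only: max(340/42, 55/7) = 8.095 servings → $8.10.
edamame + quinoa with both tight: 0.2941 servings and 7.269 servings → $7.67.
So the least-cost plan costs $5.30.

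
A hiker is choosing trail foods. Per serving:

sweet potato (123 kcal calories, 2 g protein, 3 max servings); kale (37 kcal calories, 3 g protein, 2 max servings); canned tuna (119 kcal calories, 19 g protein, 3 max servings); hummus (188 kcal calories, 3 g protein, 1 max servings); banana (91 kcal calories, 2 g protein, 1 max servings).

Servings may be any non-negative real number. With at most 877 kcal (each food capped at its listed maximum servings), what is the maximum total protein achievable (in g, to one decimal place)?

Protein per kcal: canned tuna 0.1597, kale 0.08108, banana 0.02198, sweet potato 0.01626, hummus 0.01596.
Take 3 servings of canned tuna: uses 357 kcal, +57.0 g protein (running total 57.0 g).
Take 2 servings of kale: uses 74 kcal, +6.0 g protein (running total 63.0 g).
Take 1 serving of banana: uses 91 kcal, +2.0 g protein (running total 65.0 g).
Take 2.886 servings of sweet potato: uses 355 kcal, +5.8 g protein (running total 70.8 g).
Greedy by best ratio exhausts the calories allowance optimally: 70.8 g.

70.8 g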